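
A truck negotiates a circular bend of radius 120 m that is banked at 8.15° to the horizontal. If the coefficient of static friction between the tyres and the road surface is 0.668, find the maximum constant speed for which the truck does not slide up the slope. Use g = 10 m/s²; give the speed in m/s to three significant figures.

At the maximum speed, friction acts down the slope at its limiting value f = μN. Radially (horizontal, toward centre): N sinθ + μN cosθ = mv²/r. Vertically: N cosθ − μN sinθ = mg.
Dividing: v² = r g (sinθ + μcosθ)/(cosθ − μsinθ).
sinθ + μcosθ = 0.1418 + 0.668×0.9899 = 0.8030; cosθ − μsinθ = 0.9899 − 0.668×0.1418 = 0.8952.
v² = 120 × 10.0 × 0.8030/0.8952 = 1076 m²/s², so v = 32.81 m/s.

32.8 m/s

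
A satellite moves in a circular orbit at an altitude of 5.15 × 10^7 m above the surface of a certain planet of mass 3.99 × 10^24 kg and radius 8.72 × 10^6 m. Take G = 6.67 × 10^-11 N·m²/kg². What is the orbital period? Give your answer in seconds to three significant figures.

180000 s

r = R + h = 8.72 × 10^6 + 5.15 × 10^7 = 6.022 × 10^7 m. Gravity provides the centripetal force: G M m / r² = m v² / r ⇒ v = √(GM/r) = 2102 m/s.
T = 2πr/v = 2π × 6.022 × 10^7 / 2102 = 180000 s.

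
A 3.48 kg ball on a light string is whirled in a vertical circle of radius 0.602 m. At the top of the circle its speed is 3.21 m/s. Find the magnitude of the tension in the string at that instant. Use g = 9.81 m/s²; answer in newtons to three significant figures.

At the top, both T and the weight mg point inward (toward the centre), so T + mg = mv²/r.
T = m(v²/r − g) = 3.48 × ((3.21)²/0.602 − 9.81) = 3.48 × (17.12 − 9.81) = 3.48 × 7.306 = 25.43 N.

25.4 N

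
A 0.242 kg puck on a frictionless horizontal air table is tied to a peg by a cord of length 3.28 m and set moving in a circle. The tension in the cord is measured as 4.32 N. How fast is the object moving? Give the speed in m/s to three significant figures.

7.65 m/s

T = m v²/r ⇒ v = √(T r / m) = √(4.32 × 3.28 / 0.242) = √58.55 = 7.652 m/s.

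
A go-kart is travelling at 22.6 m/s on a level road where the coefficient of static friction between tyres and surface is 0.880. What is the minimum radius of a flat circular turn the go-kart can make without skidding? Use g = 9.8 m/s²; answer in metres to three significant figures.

At the limit, μ_s m g = m v²/r, so r_min = v²/(μ_s g) = (22.6)²/(0.880 × 9.8) = 510.8/8.624 = 59.23 m.

59.2 m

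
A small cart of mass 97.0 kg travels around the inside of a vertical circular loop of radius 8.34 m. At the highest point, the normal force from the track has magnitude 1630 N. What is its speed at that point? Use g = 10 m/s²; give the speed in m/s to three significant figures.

15.0 m/s

At the top, N + mg = mv²/r, so v = √(r(N/m + g)) = √(8.34 × (1630/97.0 + 10.0)) = √(8.34 × 26.80) = √223.5 = 14.95 m/s.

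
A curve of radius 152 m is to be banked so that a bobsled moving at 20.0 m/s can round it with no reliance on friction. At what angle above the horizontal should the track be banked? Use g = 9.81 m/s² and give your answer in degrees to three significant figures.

15.0°

For a frictionless banked turn: horizontally N sinθ = mv²/r and vertically N cosθ = mg.
Dividing: tanθ = v²/(r g) = (20.0)²/(152 × 9.81) = 400.0/1491 = 0.2683.
θ = arctan(0.2683) = 15.02°.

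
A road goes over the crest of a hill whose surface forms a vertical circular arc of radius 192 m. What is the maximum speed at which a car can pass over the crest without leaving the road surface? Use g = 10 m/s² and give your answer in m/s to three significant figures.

At the crest the centre of the circle is below the car, so the net downward (centripetal) force is mg − N = mv²/r.
The car leaves the road when N → 0, giving v_max = √(g r) = √(10.0 × 192) = 43.82 m/s.

43.8 m/s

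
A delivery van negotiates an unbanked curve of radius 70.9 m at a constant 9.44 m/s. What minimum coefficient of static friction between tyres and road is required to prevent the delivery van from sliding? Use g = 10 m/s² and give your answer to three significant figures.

0.126

Friction provides the centripetal force: μ_s m g = m v²/r, so μ_s = v²/(g r) = (9.440)²/(10.0 × 70.9) = 89.11/709.0 = 0.1257.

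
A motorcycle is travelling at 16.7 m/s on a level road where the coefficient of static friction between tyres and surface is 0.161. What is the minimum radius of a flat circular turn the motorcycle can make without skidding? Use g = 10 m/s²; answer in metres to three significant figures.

173 m

At the limit, μ_s m g = m v²/r, so r_min = v²/(μ_s g) = (16.7)²/(0.161 × 10.0) = 278.9/1.610 = 173.2 m.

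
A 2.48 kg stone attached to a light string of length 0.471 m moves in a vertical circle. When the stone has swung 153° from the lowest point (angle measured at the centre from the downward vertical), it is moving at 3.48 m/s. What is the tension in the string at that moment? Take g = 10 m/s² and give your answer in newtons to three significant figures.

Take the radial direction toward the centre of the circle as positive. The component of the weight along the string toward the centre is −mg cos φ (φ measured from the bottom), so Newton's second law along the string gives T − mg cos φ = m v²/r.
cos 153° = -0.8910, so T = m(v²/r + g cos φ) = 2.48 × ((3.48)²/0.471 + 10.0 × -0.8910) = 2.48 × (25.71 + (-8.910)) = 2.48 × 16.80 = 41.67 N.

41.7 N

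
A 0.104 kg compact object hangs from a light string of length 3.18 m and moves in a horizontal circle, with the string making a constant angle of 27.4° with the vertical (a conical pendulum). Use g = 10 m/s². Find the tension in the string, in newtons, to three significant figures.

1.17 N

Vertically the bob has no acceleration, so T cosθ = mg.
T = mg/cosθ = 0.104 × 10.0 / cos 27.4° = 1.040/0.8878 = 1.171 N.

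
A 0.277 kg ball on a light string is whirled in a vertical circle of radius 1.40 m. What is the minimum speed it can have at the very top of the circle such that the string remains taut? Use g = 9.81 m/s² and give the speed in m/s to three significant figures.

At the top, both weight mg and T point toward the centre: T + mg = mv²/r.
At minimum speed T → 0, so mg = mv_min²/r ⇒ v_min = √(g r) = √(9.81 × 1.40) = 3.706 m/s.

3.71 m/s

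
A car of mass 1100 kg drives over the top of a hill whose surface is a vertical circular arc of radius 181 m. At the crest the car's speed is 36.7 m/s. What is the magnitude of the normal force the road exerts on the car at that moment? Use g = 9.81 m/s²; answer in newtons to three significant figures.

At the crest the centripetal acceleration points downward (toward the centre of the arc), so mg − N = mv²/r.
N = m(g − v²/r) = 1100 × (9.81 − (36.7)²/181) = 1100 × (9.81 − 7.441) = 1100 × 2.369 = 2605 N.

2610 N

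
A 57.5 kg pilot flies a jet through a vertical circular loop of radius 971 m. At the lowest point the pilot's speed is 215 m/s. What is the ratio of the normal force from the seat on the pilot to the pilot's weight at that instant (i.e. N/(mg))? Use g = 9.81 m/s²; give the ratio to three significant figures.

At the bottom, N − mg = mv²/r, so N = m(v²/r + g) and N/(mg) = v²/(rg) + 1 = (215)²/(971 × 9.81) + 1 = 4.853 + 1 = 5.853.

5.85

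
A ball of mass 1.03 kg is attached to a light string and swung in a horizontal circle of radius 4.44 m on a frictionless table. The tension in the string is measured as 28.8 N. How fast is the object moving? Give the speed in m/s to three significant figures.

11.1 m/s

T = m v²/r ⇒ v = √(T r / m) = √(28.8 × 4.44 / 1.03) = √124.1 = 11.14 m/s.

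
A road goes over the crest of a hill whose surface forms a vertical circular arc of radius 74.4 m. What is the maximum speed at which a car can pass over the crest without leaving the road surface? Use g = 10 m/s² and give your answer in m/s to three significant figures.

At the crest the centre of the circle is below the car, so the net downward (centripetal) force is mg − N = mv²/r.
The car leaves the road when N → 0, giving v_max = √(g r) = √(10.0 × 74.4) = 27.28 m/s.

27.3 m/s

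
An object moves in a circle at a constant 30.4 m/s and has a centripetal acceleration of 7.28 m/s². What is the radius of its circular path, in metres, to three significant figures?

a_c = v²/r ⇒ r = v²/a_c = (30.4)²/7.28 = 924.2/7.28 = 126.9 m.

127 m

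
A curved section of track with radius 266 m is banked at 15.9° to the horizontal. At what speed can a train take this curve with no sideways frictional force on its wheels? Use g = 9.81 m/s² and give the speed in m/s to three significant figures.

27.3 m/s

On a frictionless banked curve, N sinθ = mv²/r and N cosθ = mg, so tanθ = v²/(rg).
v = √(r g tanθ) = √(266 × 9.81 × tan 15.9°) = √(266 × 9.81 × 0.2849) = √743.3 = 27.26 m/s.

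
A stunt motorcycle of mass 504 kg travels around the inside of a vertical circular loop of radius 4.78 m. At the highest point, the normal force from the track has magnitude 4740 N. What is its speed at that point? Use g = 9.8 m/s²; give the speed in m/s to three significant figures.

9.58 m/s

At the top, N + mg = mv²/r, so v = √(r(N/m + g)) = √(4.78 × (4740/504 + 9.8)) = √(4.78 × 19.20) = √91.80 = 9.581 m/s.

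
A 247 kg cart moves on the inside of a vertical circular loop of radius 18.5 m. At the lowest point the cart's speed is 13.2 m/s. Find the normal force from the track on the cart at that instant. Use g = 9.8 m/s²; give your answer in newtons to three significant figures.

4750 N

At the lowest point, N points up (toward the centre) and the weight mg points down (away from the centre), so the net inward force is N − mg = mv²/r.
N = m(v²/r + g) = 247 × ((13.2)²/18.5 + 9.8) = 247 × (9.418 + 9.8) = 247 × 19.22 = 4747 N.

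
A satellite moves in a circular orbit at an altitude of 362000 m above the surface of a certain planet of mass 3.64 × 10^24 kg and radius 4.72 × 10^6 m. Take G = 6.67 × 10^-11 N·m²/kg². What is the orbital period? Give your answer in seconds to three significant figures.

r = R + h = 4.72 × 10^6 + 362000 = 5.082 × 10^6 m. Gravity provides the centripetal force: G M m / r² = m v² / r ⇒ v = √(GM/r) = 6912 m/s.
T = 2πr/v = 2π × 5.082 × 10^6 / 6912 = 4620 s.

4620 s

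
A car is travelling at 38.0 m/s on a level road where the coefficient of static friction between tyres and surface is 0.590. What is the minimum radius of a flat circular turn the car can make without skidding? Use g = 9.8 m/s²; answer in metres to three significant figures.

250 m

At the limit, μ_s m g = m v²/r, so r_min = v²/(μ_s g) = (38.0)²/(0.590 × 9.8) = 1444/5.782 = 249.7 m.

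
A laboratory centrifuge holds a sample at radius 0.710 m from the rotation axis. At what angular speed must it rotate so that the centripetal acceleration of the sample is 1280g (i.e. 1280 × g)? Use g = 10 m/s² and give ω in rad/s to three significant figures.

Centripetal acceleration a_c = ω²r. Setting ω²r = 1280g:
ω = √(1280g / r) = √(1280 × 10.0 / 0.710) = √18030 = 134.3 rad/s.

134 rad/s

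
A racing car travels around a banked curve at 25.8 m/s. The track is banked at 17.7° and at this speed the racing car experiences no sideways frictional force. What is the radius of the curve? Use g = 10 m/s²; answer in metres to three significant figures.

209 m

Frictionless banking: tanθ = v²/(rg), so r = v²/(g tanθ).
r = (25.8)²/(10.0 × tan 17.7°) = 665.6/(10.0 × 0.3191) = 665.6/3.191 = 208.6 m.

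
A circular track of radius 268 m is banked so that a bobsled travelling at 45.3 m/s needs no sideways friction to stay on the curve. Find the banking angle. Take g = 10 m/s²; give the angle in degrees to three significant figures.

For a frictionless banked turn: horizontally N sinθ = mv²/r and vertically N cosθ = mg.
Dividing: tanθ = v²/(r g) = (45.3)²/(268 × 10.0) = 2052/2680 = 0.7657.
θ = arctan(0.7657) = 37.44°.

37.4°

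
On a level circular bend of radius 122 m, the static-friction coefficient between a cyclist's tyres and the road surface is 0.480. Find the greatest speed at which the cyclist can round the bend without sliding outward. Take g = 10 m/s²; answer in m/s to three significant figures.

Friction provides the centripetal force on a flat curve. At maximum speed it is at its limiting value: μ_s m g = m v²/r.
Mass cancels: v_max = √(μ_s g r) = √(0.480 × 10.0 × 122) = √585.6 = 24.20 m/s.

24.2 m/s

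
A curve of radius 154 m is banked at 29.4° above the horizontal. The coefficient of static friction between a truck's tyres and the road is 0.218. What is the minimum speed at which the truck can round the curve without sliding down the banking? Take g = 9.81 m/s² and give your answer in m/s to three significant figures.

21.6 m/s

At the minimum speed, friction acts up the slope at its limiting value f = μN. Radially (horizontal, toward centre): N sinθ − μN cosθ = mv²/r. Vertically: N cosθ + μN sinθ = mg.
Dividing: v² = r g (sinθ − μcosθ)/(cosθ + μsinθ).
sinθ − μcosθ = 0.4909 − 0.218×0.8712 = 0.3010; cosθ + μsinθ = 0.8712 + 0.218×0.4909 = 0.9782.
v² = 154 × 9.81 × 0.3010/0.9782 = 464.8 m²/s², so v = 21.56 m/s.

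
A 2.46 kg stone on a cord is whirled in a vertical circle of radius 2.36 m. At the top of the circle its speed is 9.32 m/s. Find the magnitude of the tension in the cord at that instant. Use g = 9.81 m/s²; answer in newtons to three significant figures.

66.4 N

At the top, both T and the weight mg point inward (toward the centre), so T + mg = mv²/r.
T = m(v²/r − g) = 2.46 × ((9.32)²/2.36 − 9.81) = 2.46 × (36.81 − 9.81) = 2.46 × 27.00 = 66.41 N.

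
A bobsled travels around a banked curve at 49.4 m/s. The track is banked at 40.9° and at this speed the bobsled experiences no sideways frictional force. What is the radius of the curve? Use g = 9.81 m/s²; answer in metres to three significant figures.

287 m

Frictionless banking: tanθ = v²/(rg), so r = v²/(g tanθ).
r = (49.4)²/(9.81 × tan 40.9°) = 2440/(9.81 × 0.8662) = 2440/8.498 = 287.2 m.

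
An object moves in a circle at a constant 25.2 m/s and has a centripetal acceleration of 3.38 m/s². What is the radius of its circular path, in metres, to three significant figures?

a_c = v²/r ⇒ r = v²/a_c = (25.2)²/3.38 = 635.0/3.38 = 187.9 m.

188 m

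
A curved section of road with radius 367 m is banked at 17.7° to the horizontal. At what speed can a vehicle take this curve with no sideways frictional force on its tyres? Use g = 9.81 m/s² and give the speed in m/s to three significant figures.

On a frictionless banked curve, N sinθ = mv²/r and N cosθ = mg, so tanθ = v²/(rg).
v = √(r g tanθ) = √(367 × 9.81 × tan 17.7°) = √(367 × 9.81 × 0.3191) = √1149 = 33.90 m/s.

33.9 m/s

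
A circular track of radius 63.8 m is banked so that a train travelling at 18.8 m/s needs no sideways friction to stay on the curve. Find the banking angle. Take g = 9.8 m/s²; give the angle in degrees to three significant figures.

With no friction, the horizontal component of the normal force provides the centripetal force: N sinθ = mv²/r, while N cosθ = mg vertically.
Dividing: tanθ = v²/(r g) = (18.8)²/(63.8 × 9.8) = 353.4/625.2 = 0.5653.
θ = arctan(0.5653) = 29.48°.

29.5°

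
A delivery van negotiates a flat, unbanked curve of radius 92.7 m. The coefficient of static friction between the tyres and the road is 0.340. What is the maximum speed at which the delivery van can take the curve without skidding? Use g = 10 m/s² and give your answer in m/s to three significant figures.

17.8 m/s

Friction provides the centripetal force on a flat curve. At maximum speed it is at its limiting value: μ_s m g = m v²/r.
Mass cancels: v_max = √(μ_s g r) = √(0.340 × 10.0 × 92.7) = √315.2 = 17.75 m/s.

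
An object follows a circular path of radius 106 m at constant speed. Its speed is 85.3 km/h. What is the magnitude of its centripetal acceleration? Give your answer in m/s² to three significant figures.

5.30 m/s²

v = 85.3 km/h = 85.3/3.6 = 23.69 m/s.
a_c = v²/r = (23.69)²/106 = 561.4/106 = 5.296 m/s².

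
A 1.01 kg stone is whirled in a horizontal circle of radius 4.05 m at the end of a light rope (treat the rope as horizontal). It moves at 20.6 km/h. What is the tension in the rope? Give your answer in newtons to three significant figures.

8.17 N

v = 20.6 km/h = 20.6/3.6 = 5.722 m/s.
The tension is the only horizontal force, so it supplies the full centripetal force: T = m v²/r = 1.01 × (5.722)²/4.05 = 1.01 × 32.74/4.05 = 8.166 N.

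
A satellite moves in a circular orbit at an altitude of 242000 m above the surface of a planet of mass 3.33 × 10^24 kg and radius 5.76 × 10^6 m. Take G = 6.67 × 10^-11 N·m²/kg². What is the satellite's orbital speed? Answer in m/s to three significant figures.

6080 m/s

Orbital radius r = R + h = 5.76 × 10^6 + 242000 = 6.002 × 10^6 m.
Gravity supplies the centripetal force: G M m / r² = m v² / r, so v = √(GM/r).
v = √(6.67 × 10^-11 × 3.33 × 10^24 / 6.002 × 10^6) = √(3.701 × 10^7) = 6083 m/s.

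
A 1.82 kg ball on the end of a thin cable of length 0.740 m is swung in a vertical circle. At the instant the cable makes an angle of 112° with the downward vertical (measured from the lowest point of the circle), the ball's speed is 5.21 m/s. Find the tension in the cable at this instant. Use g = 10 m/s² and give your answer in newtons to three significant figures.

Take the radial direction toward the centre of the circle as positive. The component of the weight along the string toward the centre is −mg cos φ (φ measured from the bottom), so Newton's second law along the string gives T − mg cos φ = m v²/r.
cos 112° = -0.3746, so T = m(v²/r + g cos φ) = 1.82 × ((5.21)²/0.740 + 10.0 × -0.3746) = 1.82 × (36.68 + (-3.746)) = 1.82 × 32.94 = 59.94 N.

59.9 N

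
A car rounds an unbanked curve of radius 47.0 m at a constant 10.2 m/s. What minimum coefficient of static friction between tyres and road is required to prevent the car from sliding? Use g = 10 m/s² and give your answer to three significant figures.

0.221

Friction provides the centripetal force: μ_s m g = m v²/r, so μ_s = v²/(g r) = (10.20)²/(10.0 × 47.0) = 104.0/470.0 = 0.2214.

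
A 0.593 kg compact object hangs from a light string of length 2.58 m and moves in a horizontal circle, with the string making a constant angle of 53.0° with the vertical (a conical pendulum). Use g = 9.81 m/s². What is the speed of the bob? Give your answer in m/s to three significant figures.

The radius of the circle is r = L sinθ = 2.58 × sin 53.0° = 2.060 m.
Horizontally T sinθ = mv²/r and vertically T cosθ = mg, so tanθ = v²/(rg).
v = √(r g tanθ) = √(2.060 × 9.81 × 1.327) = √26.82 = 5.179 m/s.

5.18 m/s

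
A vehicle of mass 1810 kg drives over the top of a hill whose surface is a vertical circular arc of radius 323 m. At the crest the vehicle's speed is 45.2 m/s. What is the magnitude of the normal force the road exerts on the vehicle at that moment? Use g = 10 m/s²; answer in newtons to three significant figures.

At the crest the centripetal acceleration points downward (toward the centre of the arc), so mg − N = mv²/r.
N = m(g − v²/r) = 1810 × (10.0 − (45.2)²/323) = 1810 × (10.0 − 6.325) = 1810 × 3.675 = 6651 N.

6650 N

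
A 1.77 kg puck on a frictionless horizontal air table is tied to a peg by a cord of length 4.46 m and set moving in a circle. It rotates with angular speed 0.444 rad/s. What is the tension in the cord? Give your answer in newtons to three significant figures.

1.56 N

v = ωr = 0.444 × 4.46 = 1.980 m/s.
The tension is the only horizontal force, so it supplies the full centripetal force: T = m v²/r = 1.77 × (1.980)²/4.46 = 1.77 × 3.921/4.46 = 1.556 N.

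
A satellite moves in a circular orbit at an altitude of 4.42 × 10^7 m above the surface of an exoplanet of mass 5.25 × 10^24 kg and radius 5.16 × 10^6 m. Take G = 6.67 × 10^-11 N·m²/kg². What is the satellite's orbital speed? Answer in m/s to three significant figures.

Orbital radius r = R + h = 5.16 × 10^6 + 4.42 × 10^7 = 4.936 × 10^7 m.
Gravity supplies the centripetal force: G M m / r² = m v² / r, so v = √(GM/r).
v = √(6.67 × 10^-11 × 5.25 × 10^24 / 4.936 × 10^7) = √(7.094 × 10^6) = 2664 m/s.

2660 m/s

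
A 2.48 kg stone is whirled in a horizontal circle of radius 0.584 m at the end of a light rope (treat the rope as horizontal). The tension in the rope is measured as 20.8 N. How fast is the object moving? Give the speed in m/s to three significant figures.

2.21 m/s

T = m v²/r ⇒ v = √(T r / m) = √(20.8 × 0.584 / 2.48) = √4.898 = 2.213 m/s.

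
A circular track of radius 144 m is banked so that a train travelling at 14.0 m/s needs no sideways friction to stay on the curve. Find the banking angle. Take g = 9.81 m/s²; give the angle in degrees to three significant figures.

7.90°

With no friction, the horizontal component of the normal force provides the centripetal force: N sinθ = mv²/r, while N cosθ = mg vertically.
Dividing: tanθ = v²/(r g) = (14.0)²/(144 × 9.81) = 196.0/1413 = 0.1387.
θ = arctan(0.1387) = 7.899°.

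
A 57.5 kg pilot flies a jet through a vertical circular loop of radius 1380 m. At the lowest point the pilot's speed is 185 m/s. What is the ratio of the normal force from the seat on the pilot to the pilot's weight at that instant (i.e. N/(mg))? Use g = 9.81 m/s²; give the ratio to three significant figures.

3.53

At the bottom, N − mg = mv²/r, so N = m(v²/r + g) and N/(mg) = v²/(rg) + 1 = (185)²/(1380 × 9.81) + 1 = 2.528 + 1 = 3.528.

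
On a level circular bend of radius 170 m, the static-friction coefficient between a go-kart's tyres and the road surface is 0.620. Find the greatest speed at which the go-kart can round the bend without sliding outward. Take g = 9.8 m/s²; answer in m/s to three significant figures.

On a flat curve, static friction is the only horizontal force, so it must supply the full centripetal force: μ_s m g = m v²/r.
Mass cancels: v_max = √(μ_s g r) = √(0.620 × 9.8 × 170) = √1033 = 32.14 m/s.

32.1 m/s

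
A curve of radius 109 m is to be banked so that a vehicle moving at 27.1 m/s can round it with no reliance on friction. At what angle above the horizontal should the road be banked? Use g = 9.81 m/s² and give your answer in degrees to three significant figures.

34.5°

For a frictionless banked turn: horizontally N sinθ = mv²/r and vertically N cosθ = mg.
Dividing: tanθ = v²/(r g) = (27.1)²/(109 × 9.81) = 734.4/1069 = 0.6868.
θ = arctan(0.6868) = 34.48°.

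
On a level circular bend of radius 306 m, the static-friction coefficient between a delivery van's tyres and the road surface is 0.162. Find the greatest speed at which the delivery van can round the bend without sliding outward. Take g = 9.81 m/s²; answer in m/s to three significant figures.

22.1 m/s

The only inward force on a level bend is static friction, so at the limit f_s = μ_s N = μ_s m g = m v²/r.
Mass cancels: v_max = √(μ_s g r) = √(0.162 × 9.81 × 306) = √486.3 = 22.05 m/s.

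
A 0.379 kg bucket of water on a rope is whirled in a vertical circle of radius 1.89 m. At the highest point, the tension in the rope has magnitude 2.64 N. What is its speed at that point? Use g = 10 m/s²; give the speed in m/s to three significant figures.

5.66 m/s

At the top, T + mg = mv²/r, so v = √(r(T/m + g)) = √(1.89 × (2.64/0.379 + 10.0)) = √(1.89 × 16.97) = √32.07 = 5.663 m/s.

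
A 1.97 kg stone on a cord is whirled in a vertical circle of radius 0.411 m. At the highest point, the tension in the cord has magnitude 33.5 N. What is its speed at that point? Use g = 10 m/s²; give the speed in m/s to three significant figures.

At the top, T + mg = mv²/r, so v = √(r(T/m + g)) = √(0.411 × (33.5/1.97 + 10.0)) = √(0.411 × 27.01) = √11.10 = 3.332 m/s.

3.33 m/s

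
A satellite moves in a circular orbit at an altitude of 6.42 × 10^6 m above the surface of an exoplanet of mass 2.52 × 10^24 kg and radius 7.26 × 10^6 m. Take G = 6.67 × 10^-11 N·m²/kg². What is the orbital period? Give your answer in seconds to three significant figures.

r = R + h = 7.26 × 10^6 + 6.42 × 10^6 = 1.368 × 10^7 m. Gravity provides the centripetal force: G M m / r² = m v² / r ⇒ v = √(GM/r) = 3505 m/s.
T = 2πr/v = 2π × 1.368 × 10^7 / 3505 = 24520 s.

24500 s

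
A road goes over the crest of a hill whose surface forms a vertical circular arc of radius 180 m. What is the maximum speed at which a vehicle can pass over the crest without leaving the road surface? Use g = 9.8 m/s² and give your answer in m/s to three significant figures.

42.0 m/s

At the crest the centre of the circle is below the vehicle, so the net downward (centripetal) force is mg − N = mv²/r.
The vehicle leaves the road when N → 0, giving v_max = √(g r) = √(9.8 × 180) = 42.00 m/s.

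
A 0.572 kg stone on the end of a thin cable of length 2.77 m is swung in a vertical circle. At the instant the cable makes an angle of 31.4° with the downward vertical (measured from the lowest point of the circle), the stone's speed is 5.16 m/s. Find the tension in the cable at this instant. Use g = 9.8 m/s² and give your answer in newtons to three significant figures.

Take the radial direction toward the centre of the circle as positive. The component of the weight along the string toward the centre is −mg cos φ (φ measured from the bottom), so Newton's second law along the string gives T − mg cos φ = m v²/r.
cos 31.4° = 0.8536, so T = m(v²/r + g cos φ) = 0.572 × ((5.16)²/2.77 + 9.8 × 0.8536) = 0.572 × (9.612 + (8.365)) = 0.572 × 17.98 = 10.28 N.

10.3 N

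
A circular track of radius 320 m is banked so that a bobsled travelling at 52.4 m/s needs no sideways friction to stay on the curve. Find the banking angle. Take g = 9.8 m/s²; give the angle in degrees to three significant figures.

41.2°

For a frictionless banked turn: horizontally N sinθ = mv²/r and vertically N cosθ = mg.
Dividing: tanθ = v²/(r g) = (52.4)²/(320 × 9.8) = 2746/3136 = 0.8756.
θ = arctan(0.8756) = 41.20°.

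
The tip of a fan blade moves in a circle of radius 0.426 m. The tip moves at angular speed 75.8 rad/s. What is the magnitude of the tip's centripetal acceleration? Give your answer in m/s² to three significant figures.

v = ωr = 75.8 × 0.426 = 32.29 m/s.
a_c = v²/r = (32.29)²/0.426 = 1043/0.426 = 2448 m/s².

2450 m/s²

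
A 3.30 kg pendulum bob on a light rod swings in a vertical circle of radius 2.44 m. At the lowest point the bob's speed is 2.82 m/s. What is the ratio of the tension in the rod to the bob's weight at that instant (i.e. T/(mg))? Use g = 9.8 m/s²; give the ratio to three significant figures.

1.33

At the bottom, T − mg = mv²/r, so T = m(v²/r + g) and T/(mg) = v²/(rg) + 1 = (2.82)²/(2.44 × 9.8) + 1 = 0.3326 + 1 = 1.333.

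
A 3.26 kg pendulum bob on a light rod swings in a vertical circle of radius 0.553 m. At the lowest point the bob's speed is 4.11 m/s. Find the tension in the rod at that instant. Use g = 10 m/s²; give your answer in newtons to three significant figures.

At the lowest point, T points up (toward the centre) and the weight mg points down (away from the centre), so the net inward force is T − mg = mv²/r.
T = m(v²/r + g) = 3.26 × ((4.11)²/0.553 + 10.0) = 3.26 × (30.55 + 10.0) = 3.26 × 40.55 = 132.2 N.

132 N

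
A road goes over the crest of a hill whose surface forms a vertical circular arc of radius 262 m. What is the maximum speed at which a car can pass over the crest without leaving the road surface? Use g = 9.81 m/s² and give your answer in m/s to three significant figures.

At the crest the centre of the circle is below the car, so the net downward (centripetal) force is mg − N = mv²/r.
The car leaves the road when N → 0, giving v_max = √(g r) = √(9.81 × 262) = 50.70 m/s.

50.7 m/s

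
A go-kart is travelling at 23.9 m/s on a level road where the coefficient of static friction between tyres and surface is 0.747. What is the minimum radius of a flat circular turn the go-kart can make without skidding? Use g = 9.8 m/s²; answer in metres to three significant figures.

78.0 m

At the limit, μ_s m g = m v²/r, so r_min = v²/(μ_s g) = (23.9)²/(0.747 × 9.8) = 571.2/7.321 = 78.03 m.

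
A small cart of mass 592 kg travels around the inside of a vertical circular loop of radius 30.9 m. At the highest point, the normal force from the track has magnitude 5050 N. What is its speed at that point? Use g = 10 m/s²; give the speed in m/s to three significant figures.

23.9 m/s

At the top, N + mg = mv²/r, so v = √(r(N/m + g)) = √(30.9 × (5050/592 + 10.0)) = √(30.9 × 18.53) = √572.6 = 23.93 m/s.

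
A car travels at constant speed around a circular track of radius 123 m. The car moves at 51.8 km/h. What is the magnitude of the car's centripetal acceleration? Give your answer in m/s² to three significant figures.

v = 51.8 km/h = 51.8/3.6 = 14.39 m/s.
a_c = v²/r = (14.39)²/123 = 207.0/123 = 1.683 m/s².

1.68 m/s²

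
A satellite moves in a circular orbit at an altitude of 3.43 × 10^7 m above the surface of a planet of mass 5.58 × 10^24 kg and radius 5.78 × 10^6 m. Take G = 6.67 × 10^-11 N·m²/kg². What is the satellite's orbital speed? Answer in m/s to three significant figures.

Orbital radius r = R + h = 5.78 × 10^6 + 3.43 × 10^7 = 4.008 × 10^7 m.
Gravity supplies the centripetal force: G M m / r² = m v² / r, so v = √(GM/r).
v = √(6.67 × 10^-11 × 5.58 × 10^24 / 4.008 × 10^7) = √(9.286 × 10^6) = 3047 m/s.

3050 m/s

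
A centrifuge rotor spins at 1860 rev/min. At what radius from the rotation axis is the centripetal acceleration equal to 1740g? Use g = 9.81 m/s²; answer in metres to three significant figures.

0.450 m

ω = 1860 rev/min × 2π/60 = 194.8 rad/s.
a_c = ω²r = 1740g ⇒ r = 1740 × 9.81 / (194.8)² = 17070/37940 = 0.4499 m.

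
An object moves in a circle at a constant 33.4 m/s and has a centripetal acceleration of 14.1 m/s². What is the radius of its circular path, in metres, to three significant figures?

a_c = v²/r ⇒ r = v²/a_c = (33.4)²/14.1 = 1116/14.1 = 79.12 m.

79.1 m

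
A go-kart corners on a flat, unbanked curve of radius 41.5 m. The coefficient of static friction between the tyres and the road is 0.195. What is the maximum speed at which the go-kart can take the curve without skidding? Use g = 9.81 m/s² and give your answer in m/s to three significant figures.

8.91 m/s

Friction provides the centripetal force on a flat curve. At maximum speed it is at its limiting value: μ_s m g = m v²/r.
Mass cancels: v_max = √(μ_s g r) = √(0.195 × 9.81 × 41.5) = √79.39 = 8.910 m/s.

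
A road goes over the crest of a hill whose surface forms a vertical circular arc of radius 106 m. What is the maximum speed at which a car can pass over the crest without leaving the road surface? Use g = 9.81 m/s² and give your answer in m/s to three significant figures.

32.2 m/s

At the crest the centre of the circle is below the car, so the net downward (centripetal) force is mg − N = mv²/r.
The car leaves the road when N → 0, giving v_max = √(g r) = √(9.81 × 106) = 32.25 m/s.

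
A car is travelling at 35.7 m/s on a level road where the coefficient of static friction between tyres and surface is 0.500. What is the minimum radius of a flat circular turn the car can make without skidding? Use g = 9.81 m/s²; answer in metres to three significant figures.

At the limit, μ_s m g = m v²/r, so r_min = v²/(μ_s g) = (35.7)²/(0.500 × 9.81) = 1274/4.905 = 259.8 m.

260 m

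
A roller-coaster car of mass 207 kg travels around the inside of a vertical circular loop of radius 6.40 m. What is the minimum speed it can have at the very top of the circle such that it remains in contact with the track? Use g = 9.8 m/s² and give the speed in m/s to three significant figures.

7.92 m/s

At the top, both weight mg and N point toward the centre: N + mg = mv²/r.
At minimum speed N → 0, so mg = mv_min²/r ⇒ v_min = √(g r) = √(9.8 × 6.40) = 7.920 m/s.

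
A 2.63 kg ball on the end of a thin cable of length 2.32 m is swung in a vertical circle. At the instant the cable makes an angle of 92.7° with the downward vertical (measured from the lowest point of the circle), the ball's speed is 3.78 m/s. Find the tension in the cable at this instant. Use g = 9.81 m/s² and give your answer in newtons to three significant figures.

Take the radial direction toward the centre of the circle as positive. The component of the weight along the string toward the centre is −mg cos φ (φ measured from the bottom), so Newton's second law along the string gives T − mg cos φ = m v²/r.
cos 92.7° = -0.04711, so T = m(v²/r + g cos φ) = 2.63 × ((3.78)²/2.32 + 9.81 × -0.04711) = 2.63 × (6.159 + (-0.4621)) = 2.63 × 5.697 = 14.98 N.

15.0 N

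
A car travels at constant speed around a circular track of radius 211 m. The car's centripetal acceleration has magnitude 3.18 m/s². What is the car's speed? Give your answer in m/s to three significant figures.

25.9 m/s

a_c = v²/r ⇒ v = √(a_c · r) = √(3.18 × 211) = √671.0 = 25.90 m/s.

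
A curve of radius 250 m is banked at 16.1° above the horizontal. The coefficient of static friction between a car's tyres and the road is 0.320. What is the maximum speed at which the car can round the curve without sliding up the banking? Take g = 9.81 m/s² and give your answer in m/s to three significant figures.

40.6 m/s

At the maximum speed, friction acts down the slope at its limiting value f = μN. Radially (horizontal, toward centre): N sinθ + μN cosθ = mv²/r. Vertically: N cosθ − μN sinθ = mg.
Dividing: v² = r g (sinθ + μcosθ)/(cosθ − μsinθ).
sinθ + μcosθ = 0.2773 + 0.320×0.9608 = 0.5848; cosθ − μsinθ = 0.9608 − 0.320×0.2773 = 0.8720.
v² = 250 × 9.81 × 0.5848/0.8720 = 1645 m²/s², so v = 40.55 m/s.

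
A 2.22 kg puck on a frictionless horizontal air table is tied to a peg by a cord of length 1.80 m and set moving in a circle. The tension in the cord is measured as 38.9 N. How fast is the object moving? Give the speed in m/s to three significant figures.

T = m v²/r ⇒ v = √(T r / m) = √(38.9 × 1.80 / 2.22) = √31.54 = 5.616 m/s.

5.62 m/s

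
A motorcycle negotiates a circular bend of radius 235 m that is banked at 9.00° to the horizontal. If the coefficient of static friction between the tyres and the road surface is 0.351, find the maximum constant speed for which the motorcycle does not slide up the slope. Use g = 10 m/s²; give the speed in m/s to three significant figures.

35.6 m/s

At the maximum speed, friction acts down the slope at its limiting value f = μN. Radially (horizontal, toward centre): N sinθ + μN cosθ = mv²/r. Vertically: N cosθ − μN sinθ = mg.
Dividing: v² = r g (sinθ + μcosθ)/(cosθ − μsinθ).
sinθ + μcosθ = 0.1564 + 0.351×0.9877 = 0.5031; cosθ − μsinθ = 0.9877 − 0.351×0.1564 = 0.9328.
v² = 235 × 10.0 × 0.5031/0.9328 = 1268 m²/s², so v = 35.60 m/s.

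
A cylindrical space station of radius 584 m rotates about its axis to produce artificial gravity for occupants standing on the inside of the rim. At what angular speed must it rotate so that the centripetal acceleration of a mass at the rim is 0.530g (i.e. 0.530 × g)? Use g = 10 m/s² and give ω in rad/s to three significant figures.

Centripetal acceleration a_c = ω²r. Setting ω²r = 0.530g:
ω = √(0.530g / r) = √(0.530 × 10.0 / 584) = √0.009075 = 0.09526 rad/s.

0.0953 rad/s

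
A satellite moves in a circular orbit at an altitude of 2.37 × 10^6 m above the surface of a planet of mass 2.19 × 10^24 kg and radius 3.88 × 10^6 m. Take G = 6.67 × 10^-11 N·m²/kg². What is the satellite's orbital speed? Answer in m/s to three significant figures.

4830 m/s

Orbital radius r = R + h = 3.88 × 10^6 + 2.37 × 10^6 = 6.250 × 10^6 m.
Gravity supplies the centripetal force: G M m / r² = m v² / r, so v = √(GM/r).
v = √(6.67 × 10^-11 × 2.19 × 10^24 / 6.250 × 10^6) = √(2.337 × 10^7) = 4834 m/s.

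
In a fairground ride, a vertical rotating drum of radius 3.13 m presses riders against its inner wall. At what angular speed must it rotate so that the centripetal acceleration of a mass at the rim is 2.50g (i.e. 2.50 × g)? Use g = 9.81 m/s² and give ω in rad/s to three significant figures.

Centripetal acceleration a_c = ω²r. Setting ω²r = 2.50g:
ω = √(2.50g / r) = √(2.50 × 9.81 / 3.13) = √7.835 = 2.799 rad/s.

2.80 rad/s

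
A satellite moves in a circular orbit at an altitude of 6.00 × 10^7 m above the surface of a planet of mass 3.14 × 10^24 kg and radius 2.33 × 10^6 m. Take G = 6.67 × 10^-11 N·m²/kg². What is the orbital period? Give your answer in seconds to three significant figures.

214000 s

r = R + h = 2.33 × 10^6 + 6.00 × 10^7 = 6.233 × 10^7 m. Gravity provides the centripetal force: G M m / r² = m v² / r ⇒ v = √(GM/r) = 1833 m/s.
T = 2πr/v = 2π × 6.233 × 10^7 / 1833 = 213600 s.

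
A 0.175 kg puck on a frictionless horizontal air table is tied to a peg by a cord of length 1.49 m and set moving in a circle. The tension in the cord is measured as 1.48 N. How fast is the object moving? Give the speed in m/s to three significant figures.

T = m v²/r ⇒ v = √(T r / m) = √(1.48 × 1.49 / 0.175) = √12.60 = 3.550 m/s.

3.55 m/s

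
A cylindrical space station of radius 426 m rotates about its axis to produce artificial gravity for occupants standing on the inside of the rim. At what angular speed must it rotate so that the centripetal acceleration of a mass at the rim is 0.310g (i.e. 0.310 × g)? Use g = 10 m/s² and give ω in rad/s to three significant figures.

0.0853 rad/s

Centripetal acceleration a_c = ω²r. Setting ω²r = 0.310g:
ω = √(0.310g / r) = √(0.310 × 10.0 / 426) = √0.007277 = 0.08531 rad/s.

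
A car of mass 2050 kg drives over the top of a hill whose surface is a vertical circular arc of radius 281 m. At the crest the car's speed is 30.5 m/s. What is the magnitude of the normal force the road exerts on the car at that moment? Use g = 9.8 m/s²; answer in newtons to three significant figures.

At the crest the centripetal acceleration points downward (toward the centre of the arc), so mg − N = mv²/r.
N = m(g − v²/r) = 2050 × (9.8 − (30.5)²/281) = 2050 × (9.8 − 3.310) = 2050 × 6.490 = 13300 N.

13300 N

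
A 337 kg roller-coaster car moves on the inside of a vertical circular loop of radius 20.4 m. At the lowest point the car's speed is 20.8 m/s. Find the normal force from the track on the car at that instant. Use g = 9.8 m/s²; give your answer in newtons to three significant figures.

10400 N

At the lowest point, N points up (toward the centre) and the weight mg points down (away from the centre), so the net inward force is N − mg = mv²/r.
N = m(v²/r + g) = 337 × ((20.8)²/20.4 + 9.8) = 337 × (21.21 + 9.8) = 337 × 31.01 = 10450 N.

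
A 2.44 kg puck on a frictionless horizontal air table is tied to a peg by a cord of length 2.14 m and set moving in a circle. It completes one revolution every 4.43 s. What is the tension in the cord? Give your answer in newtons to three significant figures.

10.5 N

v = 2πr/T = 2π × 2.14/4.43 = 3.035 m/s.
The tension is the only horizontal force, so it supplies the full centripetal force: T = m v²/r = 2.44 × (3.035)²/2.14 = 2.44 × 9.213/2.14 = 10.50 N.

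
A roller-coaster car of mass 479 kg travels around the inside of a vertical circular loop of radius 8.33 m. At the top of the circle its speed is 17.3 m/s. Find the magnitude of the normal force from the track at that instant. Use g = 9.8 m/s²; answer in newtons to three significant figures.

At the top, both N and the weight mg point inward (toward the centre), so N + mg = mv²/r.
N = m(v²/r − g) = 479 × ((17.3)²/8.33 − 9.8) = 479 × (35.93 − 9.8) = 479 × 26.13 = 12520 N.

12500 N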